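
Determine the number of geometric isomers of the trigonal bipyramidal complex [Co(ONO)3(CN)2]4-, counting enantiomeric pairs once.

In a trigonal bipyramid the two axial positions differ from the three equatorial ones.
The distinct arrangements are (3 in all): CN both axial; CN one axial, one equatorial; CN both equatorial.

3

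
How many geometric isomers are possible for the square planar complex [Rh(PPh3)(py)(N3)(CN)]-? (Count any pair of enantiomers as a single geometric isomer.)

A square has two trans pairs of vertices; adjacent vertices are cis.
The distinct arrangements are (3 in all): (CN/PPh3 trans, N3/py trans); (CN/py trans, N3/PPh3 trans); (CN/N3 trans, PPh3/py trans).

3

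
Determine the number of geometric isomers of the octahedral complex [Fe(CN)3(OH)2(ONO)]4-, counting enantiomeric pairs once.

An octahedron has six vertices in three trans pairs; every non-trans pair is cis.
The distinct arrangements are (3 in all): CN mer, OH cis; CN mer, OH trans; CN fac, OH cis.

3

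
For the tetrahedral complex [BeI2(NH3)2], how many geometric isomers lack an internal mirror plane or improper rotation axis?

0

Only one geometric arrangement is possible.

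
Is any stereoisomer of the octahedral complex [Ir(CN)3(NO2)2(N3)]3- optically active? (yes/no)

no

Working through the distinct placements yields 3 geometric isomers: CN mer, NO2 trans; CN mer, NO2 cis; CN fac, NO2 cis.
Each arrangement has an internal mirror plane or centre of symmetry, so none is chiral.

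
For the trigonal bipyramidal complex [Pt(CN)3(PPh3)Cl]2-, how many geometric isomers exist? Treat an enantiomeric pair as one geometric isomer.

4

A trigonal bipyramid has two axial and three equatorial sites, which are chemically inequivalent.
Systematic placement gives 4 geometric isomers: PPh3 equatorial, Cl equatorial; PPh3 equatorial, Cl axial; PPh3 axial, Cl equatorial; PPh3 axial, Cl axial.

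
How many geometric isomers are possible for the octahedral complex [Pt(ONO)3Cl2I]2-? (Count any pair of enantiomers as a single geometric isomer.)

3

There are 3 geometric isomers: ONO mer, Cl trans; ONO mer, Cl cis; ONO fac, Cl cis.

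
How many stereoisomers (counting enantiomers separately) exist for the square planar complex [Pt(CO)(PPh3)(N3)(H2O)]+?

3

In a square planar complex each vertex has one trans partner and two cis neighbours.
There are 3 geometric isomers: (CO/N3 trans, H2O/PPh3 trans); (CO/PPh3 trans, H2O/N3 trans); (CO/H2O trans, N3/PPh3 trans).
Each arrangement has an internal mirror plane or centre of symmetry, so none is chiral.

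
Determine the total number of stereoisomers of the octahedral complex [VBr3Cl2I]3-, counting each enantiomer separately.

3

Working through the distinct placements yields 3 geometric isomers: Br mer, Cl cis; Br mer, Cl trans; Br fac, Cl cis.
Each arrangement has an internal mirror plane or centre of symmetry, so none is chiral.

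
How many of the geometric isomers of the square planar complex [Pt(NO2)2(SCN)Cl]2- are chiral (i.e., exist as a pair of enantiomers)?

0

A square has two trans pairs of vertices; adjacent vertices are cis.
Working through the distinct placements yields 2 geometric isomers: NO2 cis; NO2 trans.
Each arrangement has an internal mirror plane or centre of symmetry, so none is chiral.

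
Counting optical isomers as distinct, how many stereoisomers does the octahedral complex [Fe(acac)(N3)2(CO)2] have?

In an octahedral complex each vertex has one trans partner and four cis neighbours.
Each acac is bidentate and must span two cis positions.
Working through the distinct placements yields 3 geometric isomers: N3 cis, CO trans; N3 cis, CO cis (chiral); N3 trans, CO cis.
One of these lacks any improper symmetry element and so occurs as an enantiomeric pair, giving 3 + 1 = 4 stereoisomers in total.

4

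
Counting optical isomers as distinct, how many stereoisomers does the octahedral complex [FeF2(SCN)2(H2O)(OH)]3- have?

8

In an octahedral complex each vertex has one trans partner and four cis neighbours.
Systematic placement gives 6 geometric isomers: F trans, SCN trans; F trans, SCN cis; F cis, SCN trans; F cis, SCN cis (3 arrangements, 2 chiral).
Of these, 2 lack any improper symmetry element and so occur as enantiomeric pairs, giving 6 + 2 = 8 stereoisomers in total.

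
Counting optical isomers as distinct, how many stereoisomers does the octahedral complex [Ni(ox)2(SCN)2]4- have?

3

An octahedron has six vertices in three trans pairs; every non-trans pair is cis.
Each ox is bidentate and must span two cis positions.
Working through the distinct placements yields 2 geometric isomers: SCN trans; SCN cis (chiral).
One of these lacks any improper symmetry element and so occurs as an enantiomeric pair, giving 2 + 1 = 3 stereoisomers in total.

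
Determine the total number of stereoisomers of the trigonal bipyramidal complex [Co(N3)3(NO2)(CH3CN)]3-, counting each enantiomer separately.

In a trigonal bipyramid the two axial positions differ from the three equatorial ones.
Working through the distinct placements yields 4 geometric isomers: NO2 equatorial, CH3CN axial; NO2 axial, CH3CN axial; NO2 equatorial, CH3CN equatorial; NO2 axial, CH3CN equatorial.
Each arrangement has an internal mirror plane or centre of symmetry, so none is chiral.

4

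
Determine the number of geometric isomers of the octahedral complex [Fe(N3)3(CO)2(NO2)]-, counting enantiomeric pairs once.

3

The six octahedral sites form three mutually perpendicular trans pairs.
The distinct arrangements are (3 in all): N3 mer, CO trans; N3 fac, CO cis; N3 mer, CO cis.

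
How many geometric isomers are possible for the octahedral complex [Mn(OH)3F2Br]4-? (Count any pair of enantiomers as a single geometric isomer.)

An octahedron has six vertices in three trans pairs; every non-trans pair is cis.
There are 3 geometric isomers: OH mer, F cis; OH mer, F trans; OH fac, F cis.

3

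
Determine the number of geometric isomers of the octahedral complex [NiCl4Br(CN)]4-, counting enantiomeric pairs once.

2

An octahedron has six vertices in three trans pairs; every non-trans pair is cis.
Systematic placement gives 2 geometric isomers: Br and CN mutually trans; Br and CN mutually cis.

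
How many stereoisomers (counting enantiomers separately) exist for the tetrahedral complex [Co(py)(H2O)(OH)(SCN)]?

In a tetrahedral complex all four positions are equivalent and every pair of ligands is adjacent — there is no cis/trans distinction.
Only one geometric arrangement is possible; it has no improper symmetry element, so it exists as a pair of enantiomers (2 stereoisomers).

2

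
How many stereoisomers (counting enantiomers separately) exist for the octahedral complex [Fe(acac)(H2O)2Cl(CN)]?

In an octahedral complex each vertex has one trans partner and four cis neighbours.
Each acac is bidentate and must span two cis positions.
Systematic placement gives 4 geometric isomers: H2O cis (3 arrangements, 2 chiral); H2O trans.
Of these, 2 lack any improper symmetry element and so occur as enantiomeric pairs, giving 4 + 2 = 6 stereoisomers in total.

6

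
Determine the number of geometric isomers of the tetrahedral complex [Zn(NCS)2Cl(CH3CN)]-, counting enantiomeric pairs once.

1

In a tetrahedral complex all four positions are equivalent and every pair of ligands is adjacent — there is no cis/trans distinction.
Only one geometric arrangement is possible.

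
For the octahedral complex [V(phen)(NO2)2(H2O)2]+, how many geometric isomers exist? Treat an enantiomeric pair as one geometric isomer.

An octahedron has six vertices in three trans pairs; every non-trans pair is cis.
Each phen is bidentate and must span two cis positions.
The distinct arrangements are (3 in all): NO2 cis, H2O trans; NO2 cis, H2O cis (chiral); NO2 trans, H2O cis.

3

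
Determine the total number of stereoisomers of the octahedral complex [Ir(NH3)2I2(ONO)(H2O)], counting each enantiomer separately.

Working through the distinct placements yields 6 geometric isomers: NH3 cis, I cis (3 arrangements, 2 chiral); NH3 trans, I cis; NH3 cis, I trans; NH3 trans, I trans.
Of these, 2 lack any improper symmetry element and so occur as enantiomeric pairs, giving 6 + 2 = 8 stereoisomers in total.

8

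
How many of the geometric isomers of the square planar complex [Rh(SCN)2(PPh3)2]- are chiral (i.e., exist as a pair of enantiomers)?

A square has two trans pairs of vertices; adjacent vertices are cis.
Working through the distinct placements yields 2 geometric isomers: SCN cis; SCN trans.
Each arrangement has an internal mirror plane or centre of symmetry, so none is chiral.

0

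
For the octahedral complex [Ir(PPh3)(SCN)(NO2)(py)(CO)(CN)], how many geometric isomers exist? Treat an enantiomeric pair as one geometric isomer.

An octahedron has six vertices in three trans pairs; every non-trans pair is cis.
Placing the ligands in turn and identifying arrangements related by rotation or reflection leaves 15 distinct geometric isomers.

15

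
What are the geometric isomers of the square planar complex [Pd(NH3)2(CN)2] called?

cis and trans

In a square planar complex each vertex has one trans partner and two cis neighbours.
The distinct arrangements are (2 in all): NH3 cis; NH3 trans.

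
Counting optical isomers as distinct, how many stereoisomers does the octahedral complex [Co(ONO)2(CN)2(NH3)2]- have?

6

The six octahedral sites form three mutually perpendicular trans pairs.
There are 5 geometric isomers: ONO trans, CN trans, NH3 trans; ONO cis, CN trans, NH3 cis; ONO trans, CN cis, NH3 cis; ONO cis, CN cis, NH3 cis (chiral); ONO cis, CN cis, NH3 trans.
One of these lacks any improper symmetry element and so occurs as an enantiomeric pair, giving 5 + 1 = 6 stereoisomers in total.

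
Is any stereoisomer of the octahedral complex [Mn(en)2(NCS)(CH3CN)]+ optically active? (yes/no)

An octahedron has six vertices in three trans pairs; every non-trans pair is cis.
Each en is bidentate and must span two cis positions.
The distinct arrangements are (2 in all): NCS and CH3CN mutually trans; NCS and CH3CN mutually cis (chiral).
One of these lacks any improper symmetry element and so occurs as an enantiomeric pair, giving 2 + 1 = 3 stereoisomers in total.

yes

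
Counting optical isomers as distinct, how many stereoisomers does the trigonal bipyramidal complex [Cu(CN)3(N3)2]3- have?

Systematic placement gives 3 geometric isomers: N3 both equatorial; N3 one axial, one equatorial; N3 both axial.
Each arrangement has an internal mirror plane or centre of symmetry, so none is chiral.

3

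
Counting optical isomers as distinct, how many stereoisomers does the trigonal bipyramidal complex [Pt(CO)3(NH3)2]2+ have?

In a trigonal bipyramid the two axial positions differ from the three equatorial ones.
Systematic placement gives 3 geometric isomers: NH3 both equatorial; NH3 one axial, one equatorial; NH3 both axial.
Each arrangement has an internal mirror plane or centre of symmetry, so none is chiral.

3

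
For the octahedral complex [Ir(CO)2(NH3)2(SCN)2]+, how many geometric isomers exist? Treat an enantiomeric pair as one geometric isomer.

An octahedron has six vertices in three trans pairs; every non-trans pair is cis.
Working through the distinct placements yields 5 geometric isomers: CO trans, NH3 trans, SCN trans; CO trans, NH3 cis, SCN cis; CO cis, NH3 cis, SCN trans; CO cis, NH3 cis, SCN cis (chiral); CO cis, NH3 trans, SCN cis.

5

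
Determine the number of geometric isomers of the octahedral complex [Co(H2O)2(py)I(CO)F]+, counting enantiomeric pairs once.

Exhaustive case analysis gives 9 geometric isomers.

9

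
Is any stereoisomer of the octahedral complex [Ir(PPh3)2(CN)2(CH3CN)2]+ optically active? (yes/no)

The six octahedral sites form three mutually perpendicular trans pairs.
There are 5 geometric isomers: PPh3 trans, CN trans, CH3CN trans; PPh3 cis, CN cis, CH3CN trans; PPh3 trans, CN cis, CH3CN cis; PPh3 cis, CN cis, CH3CN cis (chiral); PPh3 cis, CN trans, CH3CN cis.
One of these lacks any improper symmetry element and so occurs as an enantiomeric pair, giving 5 + 1 = 6 stereoisomers in total.

yes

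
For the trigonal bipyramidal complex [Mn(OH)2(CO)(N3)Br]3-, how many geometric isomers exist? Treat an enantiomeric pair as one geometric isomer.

Exhaustive case analysis gives 7 geometric isomers.

7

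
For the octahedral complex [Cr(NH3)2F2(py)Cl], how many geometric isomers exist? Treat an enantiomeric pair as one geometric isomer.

The six octahedral sites form three mutually perpendicular trans pairs.
There are 6 geometric isomers: NH3 cis, F cis (3 arrangements, 2 chiral); NH3 trans, F cis; NH3 cis, F trans; NH3 trans, F trans.

6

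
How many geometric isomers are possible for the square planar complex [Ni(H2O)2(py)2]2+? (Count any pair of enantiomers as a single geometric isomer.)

2

In a square planar complex each vertex has one trans partner and two cis neighbours.
Systematic placement gives 2 geometric isomers: H2O cis; H2O trans.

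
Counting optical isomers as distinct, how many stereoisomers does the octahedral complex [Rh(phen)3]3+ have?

2

An octahedron has six vertices in three trans pairs; every non-trans pair is cis.
Each phen is bidentate and must span two cis positions.
Only one geometric arrangement is possible; it has no improper symmetry element, so it exists as a pair of enantiomers (2 stereoisomers).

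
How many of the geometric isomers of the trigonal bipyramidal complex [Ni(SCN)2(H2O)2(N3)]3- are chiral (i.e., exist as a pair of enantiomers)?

A trigonal bipyramid has two axial and three equatorial sites, which are chemically inequivalent.
Exhaustive case analysis gives 5 geometric isomers.
One of these lacks any improper symmetry element and so occurs as an enantiomeric pair, giving 5 + 1 = 6 stereoisomers in total.

1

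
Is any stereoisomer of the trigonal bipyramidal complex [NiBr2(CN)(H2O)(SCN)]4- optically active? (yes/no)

Placing the ligands in turn and identifying arrangements related by rotation or reflection leaves 7 distinct geometric isomers.
Of these, 3 lack any improper symmetry element and so occur as enantiomeric pairs, giving 7 + 3 = 10 stereoisomers in total.

yes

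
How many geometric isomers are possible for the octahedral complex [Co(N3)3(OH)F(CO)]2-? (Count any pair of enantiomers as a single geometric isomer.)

4

In an octahedral complex each vertex has one trans partner and four cis neighbours.
Working through the distinct placements yields 4 geometric isomers: N3 mer (3 arrangements); N3 fac (chiral).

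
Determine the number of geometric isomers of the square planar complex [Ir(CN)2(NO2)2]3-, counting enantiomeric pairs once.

A square has two trans pairs of vertices; adjacent vertices are cis.
Working through the distinct placements yields 2 geometric isomers: CN cis; CN trans.

2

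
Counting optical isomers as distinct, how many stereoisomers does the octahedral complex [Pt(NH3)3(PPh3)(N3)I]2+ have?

The distinct arrangements are (4 in all): NH3 mer (3 arrangements); NH3 fac (chiral).
One of these lacks any improper symmetry element and so occurs as an enantiomeric pair, giving 4 + 1 = 5 stereoisomers in total.

5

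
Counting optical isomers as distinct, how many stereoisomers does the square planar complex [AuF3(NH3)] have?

1

A square has two trans pairs of vertices; adjacent vertices are cis.
Only one geometric arrangement is possible.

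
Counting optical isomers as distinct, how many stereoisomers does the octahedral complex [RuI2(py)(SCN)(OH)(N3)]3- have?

15

An octahedron has six vertices in three trans pairs; every non-trans pair is cis.
Exhaustive case analysis gives 9 geometric isomers.
Of these, 6 lack any improper symmetry element and so occur as enantiomeric pairs, giving 9 + 6 = 15 stereoisomers in total.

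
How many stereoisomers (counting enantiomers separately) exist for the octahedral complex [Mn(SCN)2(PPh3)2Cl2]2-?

The six octahedral sites form three mutually perpendicular trans pairs.
Working through the distinct placements yields 5 geometric isomers: SCN trans, PPh3 trans, Cl trans; SCN cis, PPh3 cis, Cl trans; SCN trans, PPh3 cis, Cl cis; SCN cis, PPh3 cis, Cl cis (chiral); SCN cis, PPh3 trans, Cl cis.
One of these lacks any improper symmetry element and so occurs as an enantiomeric pair, giving 5 + 1 = 6 stereoisomers in total.

6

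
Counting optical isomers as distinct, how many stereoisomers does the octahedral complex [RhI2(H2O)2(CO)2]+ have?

An octahedron has six vertices in three trans pairs; every non-trans pair is cis.
The distinct arrangements are (5 in all): I trans, H2O trans, CO trans; I cis, H2O cis, CO trans; I trans, H2O cis, CO cis; I cis, H2O cis, CO cis (chiral); I cis, H2O trans, CO cis.
One of these lacks any improper symmetry element and so occurs as an enantiomeric pair, giving 5 + 1 = 6 stereoisomers in total.

6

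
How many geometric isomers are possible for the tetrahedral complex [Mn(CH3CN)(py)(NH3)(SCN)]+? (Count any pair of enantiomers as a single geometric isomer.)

In a tetrahedral complex all four positions are equivalent and every pair of ligands is adjacent — there is no cis/trans distinction.
Only one geometric arrangement is possible; it has no improper symmetry element, so it exists as a pair of enantiomers (2 stereoisomers).

1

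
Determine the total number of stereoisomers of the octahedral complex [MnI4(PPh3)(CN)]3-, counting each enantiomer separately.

2

In an octahedral complex each vertex has one trans partner and four cis neighbours.
There are 2 geometric isomers: PPh3 and CN mutually cis; PPh3 and CN mutually trans.
Each arrangement has an internal mirror plane or centre of symmetry, so none is chiral.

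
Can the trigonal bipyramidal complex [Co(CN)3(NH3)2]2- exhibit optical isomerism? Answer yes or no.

no

In a trigonal bipyramid the two axial positions differ from the three equatorial ones.
The distinct arrangements are (3 in all): NH3 both equatorial; NH3 one axial, one equatorial; NH3 both axial.
Each arrangement has an internal mirror plane or centre of symmetry, so none is chiral.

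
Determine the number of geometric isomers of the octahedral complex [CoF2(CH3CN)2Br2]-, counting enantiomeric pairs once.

There are 5 geometric isomers: F trans, CH3CN trans, Br trans; F cis, CH3CN cis, Br trans; F trans, CH3CN cis, Br cis; F cis, CH3CN cis, Br cis (chiral); F cis, CH3CN trans, Br cis.

5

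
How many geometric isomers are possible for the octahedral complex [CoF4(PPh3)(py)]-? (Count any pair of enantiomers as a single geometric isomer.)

2

An octahedron has six vertices in three trans pairs; every non-trans pair is cis.
The distinct arrangements are (2 in all): PPh3 and py mutually trans; PPh3 and py mutually cis.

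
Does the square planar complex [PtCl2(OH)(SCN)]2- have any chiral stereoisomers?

Working through the distinct placements yields 2 geometric isomers: Cl cis; Cl trans.
Each arrangement has an internal mirror plane or centre of symmetry, so none is chiral.

no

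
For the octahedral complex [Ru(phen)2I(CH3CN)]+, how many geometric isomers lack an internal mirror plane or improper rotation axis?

1

In an octahedral complex each vertex has one trans partner and four cis neighbours.
Each phen is bidentate and must span two cis positions.
The distinct arrangements are (2 in all): I and CH3CN mutually trans; I and CH3CN mutually cis (chiral).
One of these lacks any improper symmetry element and so occurs as an enantiomeric pair, giving 2 + 1 = 3 stereoisomers in total.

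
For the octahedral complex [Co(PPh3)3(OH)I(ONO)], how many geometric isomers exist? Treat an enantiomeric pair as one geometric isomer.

An octahedron has six vertices in three trans pairs; every non-trans pair is cis.
Systematic placement gives 4 geometric isomers: PPh3 mer (3 arrangements); PPh3 fac (chiral).

4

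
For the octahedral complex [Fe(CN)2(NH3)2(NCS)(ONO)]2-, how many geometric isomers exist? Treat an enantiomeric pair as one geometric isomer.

6

An octahedron has six vertices in three trans pairs; every non-trans pair is cis.
The distinct arrangements are (6 in all): CN trans, NH3 cis; CN trans, NH3 trans; CN cis, NH3 cis (3 arrangements, 2 chiral); CN cis, NH3 trans.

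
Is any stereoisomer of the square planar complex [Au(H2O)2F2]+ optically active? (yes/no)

A square has two trans pairs of vertices; adjacent vertices are cis.
Working through the distinct placements yields 2 geometric isomers: H2O cis; H2O trans.
Each arrangement has an internal mirror plane or centre of symmetry, so none is chiral.

no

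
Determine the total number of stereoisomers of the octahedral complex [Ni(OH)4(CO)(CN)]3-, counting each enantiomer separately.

2

In an octahedral complex each vertex has one trans partner and four cis neighbours.
The distinct arrangements are (2 in all): CO and CN mutually trans; CO and CN mutually cis.
Each arrangement has an internal mirror plane or centre of symmetry, so none is chiral.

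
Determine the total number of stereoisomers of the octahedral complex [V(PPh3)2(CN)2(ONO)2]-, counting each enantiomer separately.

6

An octahedron has six vertices in three trans pairs; every non-trans pair is cis.
Systematic placement gives 5 geometric isomers: PPh3 trans, CN trans, ONO trans; PPh3 cis, CN trans, ONO cis; PPh3 trans, CN cis, ONO cis; PPh3 cis, CN cis, ONO cis (chiral); PPh3 cis, CN cis, ONO trans.
One of these lacks any improper symmetry element and so occurs as an enantiomeric pair, giving 5 + 1 = 6 stereoisomers in total.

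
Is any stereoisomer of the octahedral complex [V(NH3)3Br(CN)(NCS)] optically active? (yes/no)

yes

Systematic placement gives 4 geometric isomers: NH3 mer (3 arrangements); NH3 fac (chiral).
One of these lacks any improper symmetry element and so occurs as an enantiomeric pair, giving 4 + 1 = 5 stereoisomers in total.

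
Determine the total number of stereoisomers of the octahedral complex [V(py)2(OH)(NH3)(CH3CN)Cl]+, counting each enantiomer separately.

The six octahedral sites form three mutually perpendicular trans pairs.
Systematic enumeration (placing each ligand type in turn and discarding arrangements equivalent by rotation or reflection) gives 9 geometric isomers.
Of these, 6 lack any improper symmetry element and so occur as enantiomeric pairs, giving 9 + 6 = 15 stereoisomers in total.

15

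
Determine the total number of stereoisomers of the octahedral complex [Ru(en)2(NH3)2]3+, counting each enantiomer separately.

An octahedron has six vertices in three trans pairs; every non-trans pair is cis.
Each en is bidentate and must span two cis positions.
There are 2 geometric isomers: NH3 trans; NH3 cis (chiral).
One of these lacks any improper symmetry element and so occurs as an enantiomeric pair, giving 2 + 1 = 3 stereoisomers in total.

3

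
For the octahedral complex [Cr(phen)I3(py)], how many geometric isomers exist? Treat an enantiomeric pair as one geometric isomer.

2

In an octahedral complex each vertex has one trans partner and four cis neighbours.
Each phen is bidentate and must span two cis positions.
Working through the distinct placements yields 2 geometric isomers: I mer; I fac.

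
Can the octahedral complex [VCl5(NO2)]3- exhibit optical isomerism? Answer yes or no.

The six octahedral sites form three mutually perpendicular trans pairs.
Only one geometric arrangement is possible.

no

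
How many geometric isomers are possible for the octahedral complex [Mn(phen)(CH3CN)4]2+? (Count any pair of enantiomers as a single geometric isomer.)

The six octahedral sites form three mutually perpendicular trans pairs.
Each phen is bidentate and must span two cis positions.
Only one geometric arrangement is possible.

1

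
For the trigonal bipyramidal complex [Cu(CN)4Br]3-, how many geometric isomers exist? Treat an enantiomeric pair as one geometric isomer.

2

In a trigonal bipyramid the two axial positions differ from the three equatorial ones.
Working through the distinct placements yields 2 geometric isomers: Br axial; Br equatorial.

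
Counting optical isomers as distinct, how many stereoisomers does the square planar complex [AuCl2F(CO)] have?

2

Working through the distinct placements yields 2 geometric isomers: Cl cis; Cl trans.
Each arrangement has an internal mirror plane or centre of symmetry, so none is chiral.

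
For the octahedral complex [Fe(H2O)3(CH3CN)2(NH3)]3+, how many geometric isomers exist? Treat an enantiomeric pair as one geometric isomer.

In an octahedral complex each vertex has one trans partner and four cis neighbours.
Systematic placement gives 3 geometric isomers: H2O mer, CH3CN trans; H2O fac, CH3CN cis; H2O mer, CH3CN cis.

3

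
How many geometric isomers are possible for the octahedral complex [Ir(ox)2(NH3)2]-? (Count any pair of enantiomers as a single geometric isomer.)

2

Each ox is bidentate and must span two cis positions.
Systematic placement gives 2 geometric isomers: NH3 trans; NH3 cis (chiral).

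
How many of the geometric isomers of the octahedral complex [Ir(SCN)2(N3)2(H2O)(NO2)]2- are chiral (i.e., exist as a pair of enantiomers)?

The six octahedral sites form three mutually perpendicular trans pairs.
The distinct arrangements are (6 in all): SCN trans, N3 cis; SCN cis, N3 cis (3 arrangements, 2 chiral); SCN trans, N3 trans; SCN cis, N3 trans.
Of these, 2 lack any improper symmetry element and so occur as enantiomeric pairs, giving 6 + 2 = 8 stereoisomers in total.

2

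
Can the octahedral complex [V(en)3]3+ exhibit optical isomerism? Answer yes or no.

Each en is bidentate and must span two cis positions.
Only one geometric arrangement is possible; it has no improper symmetry element, so it exists as a pair of enantiomers (2 stereoisomers).

yes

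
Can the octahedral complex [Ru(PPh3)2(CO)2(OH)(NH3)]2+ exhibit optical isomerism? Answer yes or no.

yes

An octahedron has six vertices in three trans pairs; every non-trans pair is cis.
There are 6 geometric isomers: PPh3 trans, CO trans; PPh3 cis, CO trans; PPh3 trans, CO cis; PPh3 cis, CO cis (3 arrangements, 2 chiral).
Of these, 2 lack any improper symmetry element and so occur as enantiomeric pairs, giving 6 + 2 = 8 stereoisomers in total.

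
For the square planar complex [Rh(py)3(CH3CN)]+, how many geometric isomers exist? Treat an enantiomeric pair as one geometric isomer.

1

A square has two trans pairs of vertices; adjacent vertices are cis.
Only one geometric arrangement is possible.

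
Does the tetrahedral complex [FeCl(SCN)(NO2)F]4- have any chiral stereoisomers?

yes

All four vertices of a tetrahedron are equivalent and mutually adjacent, so cis/trans isomerism cannot arise.
Only one geometric arrangement is possible; it has no improper symmetry element, so it exists as a pair of enantiomers (2 stereoisomers).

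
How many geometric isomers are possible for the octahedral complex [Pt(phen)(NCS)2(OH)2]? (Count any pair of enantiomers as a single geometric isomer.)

An octahedron has six vertices in three trans pairs; every non-trans pair is cis.
Each phen is bidentate and must span two cis positions.
Working through the distinct placements yields 3 geometric isomers: NCS trans, OH cis; NCS cis, OH cis (chiral); NCS cis, OH trans.

3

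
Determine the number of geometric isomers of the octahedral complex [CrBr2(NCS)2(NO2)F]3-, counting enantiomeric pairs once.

Systematic placement gives 6 geometric isomers: Br trans, NCS cis; Br trans, NCS trans; Br cis, NCS cis (3 arrangements, 2 chiral); Br cis, NCS trans.

6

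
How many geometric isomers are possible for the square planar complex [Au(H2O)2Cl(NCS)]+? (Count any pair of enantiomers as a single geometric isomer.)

2

A square has two trans pairs of vertices; adjacent vertices are cis.
Systematic placement gives 2 geometric isomers: H2O cis; H2O trans.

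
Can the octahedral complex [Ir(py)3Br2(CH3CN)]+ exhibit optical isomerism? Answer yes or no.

The distinct arrangements are (3 in all): py mer, Br trans; py mer, Br cis; py fac, Br cis.
Each arrangement has an internal mirror plane or centre of symmetry, so none is chiral.

no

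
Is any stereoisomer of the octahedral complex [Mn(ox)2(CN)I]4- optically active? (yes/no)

In an octahedral complex each vertex has one trans partner and four cis neighbours.
Each ox is bidentate and must span two cis positions.
There are 2 geometric isomers: CN and I mutually trans; CN and I mutually cis (chiral).
One of these lacks any improper symmetry element and so occurs as an enantiomeric pair, giving 2 + 1 = 3 stereoisomers in total.

yes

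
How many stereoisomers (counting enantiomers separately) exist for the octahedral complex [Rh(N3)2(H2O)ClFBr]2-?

15

Exhaustive case analysis gives 9 geometric isomers.
Of these, 6 lack any improper symmetry element and so occur as enantiomeric pairs, giving 9 + 6 = 15 stereoisomers in total.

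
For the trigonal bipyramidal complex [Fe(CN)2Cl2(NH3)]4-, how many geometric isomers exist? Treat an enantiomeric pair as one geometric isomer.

5

Systematic enumeration (placing each ligand type in turn and discarding arrangements equivalent by rotation or reflection) gives 5 geometric isomers.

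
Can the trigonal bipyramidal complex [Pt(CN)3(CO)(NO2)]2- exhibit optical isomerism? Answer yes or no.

Working through the distinct placements yields 4 geometric isomers: CO equatorial, NO2 equatorial; CO axial, NO2 equatorial; CO equatorial, NO2 axial; CO axial, NO2 axial.
Each arrangement has an internal mirror plane or centre of symmetry, so none is chiral.

no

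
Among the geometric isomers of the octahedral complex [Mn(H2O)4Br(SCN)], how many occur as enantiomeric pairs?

0

There are 2 geometric isomers: Br and SCN mutually cis; Br and SCN mutually trans.
Each arrangement has an internal mirror plane or centre of symmetry, so none is chiral.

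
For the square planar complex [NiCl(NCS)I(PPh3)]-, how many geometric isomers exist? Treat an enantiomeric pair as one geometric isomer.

There are 3 geometric isomers: (Cl/NCS trans, I/PPh3 trans); (Cl/PPh3 trans, I/NCS trans); (Cl/I trans, NCS/PPh3 trans).

3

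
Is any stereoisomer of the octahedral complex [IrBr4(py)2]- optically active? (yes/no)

no

In an octahedral complex each vertex has one trans partner and four cis neighbours.
Systematic placement gives 2 geometric isomers: py trans; py cis.
Each arrangement has an internal mirror plane or centre of symmetry, so none is chiral.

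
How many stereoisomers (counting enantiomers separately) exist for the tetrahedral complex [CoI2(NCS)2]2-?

Only one geometric arrangement is possible.

1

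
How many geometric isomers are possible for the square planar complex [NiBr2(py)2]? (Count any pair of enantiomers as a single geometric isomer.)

2

In a square planar complex each vertex has one trans partner and two cis neighbours.
Working through the distinct placements yields 2 geometric isomers: Br cis; Br trans.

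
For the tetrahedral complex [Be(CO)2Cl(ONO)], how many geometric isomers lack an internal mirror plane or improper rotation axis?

0

Only one geometric arrangement is possible.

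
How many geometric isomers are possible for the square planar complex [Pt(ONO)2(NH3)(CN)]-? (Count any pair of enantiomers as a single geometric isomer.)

In a square planar complex each vertex has one trans partner and two cis neighbours.
There are 2 geometric isomers: ONO cis; ONO trans.

2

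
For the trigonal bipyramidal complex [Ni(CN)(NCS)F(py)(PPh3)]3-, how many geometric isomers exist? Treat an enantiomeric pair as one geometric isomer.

Systematic enumeration (placing each ligand type in turn and discarding arrangements equivalent by rotation or reflection) gives 10 geometric isomers.

10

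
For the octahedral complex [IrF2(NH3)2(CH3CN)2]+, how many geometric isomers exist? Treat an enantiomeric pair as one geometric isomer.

The six octahedral sites form three mutually perpendicular trans pairs.
Working through the distinct placements yields 5 geometric isomers: F trans, NH3 trans, CH3CN trans; F cis, NH3 cis, CH3CN trans; F cis, NH3 trans, CH3CN cis; F cis, NH3 cis, CH3CN cis (chiral); F trans, NH3 cis, CH3CN cis.

5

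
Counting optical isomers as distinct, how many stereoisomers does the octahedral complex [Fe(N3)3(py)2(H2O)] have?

Working through the distinct placements yields 3 geometric isomers: N3 mer, py trans; N3 fac, py cis; N3 mer, py cis.
Each arrangement has an internal mirror plane or centre of symmetry, so none is chiral.

3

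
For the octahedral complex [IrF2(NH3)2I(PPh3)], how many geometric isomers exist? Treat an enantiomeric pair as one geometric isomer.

6

In an octahedral complex each vertex has one trans partner and four cis neighbours.
Working through the distinct placements yields 6 geometric isomers: F trans, NH3 cis; F trans, NH3 trans; F cis, NH3 cis (3 arrangements, 2 chiral); F cis, NH3 trans.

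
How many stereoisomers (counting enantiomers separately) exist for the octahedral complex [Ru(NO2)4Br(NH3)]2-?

The six octahedral sites form three mutually perpendicular trans pairs.
Systematic placement gives 2 geometric isomers: Br and NH3 mutually trans; Br and NH3 mutually cis.
Each arrangement has an internal mirror plane or centre of symmetry, so none is chiral.

2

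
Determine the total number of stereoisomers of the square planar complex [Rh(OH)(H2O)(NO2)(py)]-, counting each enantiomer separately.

3

A square has two trans pairs of vertices; adjacent vertices are cis.
There are 3 geometric isomers: (H2O/OH trans, NO2/py trans); (H2O/py trans, NO2/OH trans); (H2O/NO2 trans, OH/py trans).
Each arrangement has an internal mirror plane or centre of symmetry, so none is chiral.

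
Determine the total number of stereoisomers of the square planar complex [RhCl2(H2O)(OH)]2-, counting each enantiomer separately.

Working through the distinct placements yields 2 geometric isomers: Cl cis; Cl trans.
Each arrangement has an internal mirror plane or centre of symmetry, so none is chiral.

2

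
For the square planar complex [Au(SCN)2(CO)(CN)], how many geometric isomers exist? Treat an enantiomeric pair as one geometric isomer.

2

A square has two trans pairs of vertices; adjacent vertices are cis.
Working through the distinct placements yields 2 geometric isomers: SCN cis; SCN trans.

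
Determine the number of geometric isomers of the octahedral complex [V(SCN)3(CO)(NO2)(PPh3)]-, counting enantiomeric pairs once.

The six octahedral sites form three mutually perpendicular trans pairs.
Systematic placement gives 4 geometric isomers: SCN mer (3 arrangements); SCN fac (chiral).

4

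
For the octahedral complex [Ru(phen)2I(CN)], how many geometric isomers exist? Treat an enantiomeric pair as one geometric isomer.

2

The six octahedral sites form three mutually perpendicular trans pairs.
Each phen is bidentate and must span two cis positions.
Working through the distinct placements yields 2 geometric isomers: I and CN mutually trans; I and CN mutually cis (chiral).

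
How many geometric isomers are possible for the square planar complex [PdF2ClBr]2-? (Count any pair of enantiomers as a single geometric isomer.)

A square has two trans pairs of vertices; adjacent vertices are cis.
The distinct arrangements are (2 in all): F cis; F trans.

2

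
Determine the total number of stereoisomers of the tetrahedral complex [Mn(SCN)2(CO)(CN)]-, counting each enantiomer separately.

Only one geometric arrangement is possible.

1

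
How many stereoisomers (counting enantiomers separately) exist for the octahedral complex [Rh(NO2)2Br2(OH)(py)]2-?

The distinct arrangements are (6 in all): NO2 trans, Br trans; NO2 cis, Br trans; NO2 cis, Br cis (3 arrangements, 2 chiral); NO2 trans, Br cis.
Of these, 2 lack any improper symmetry element and so occur as enantiomeric pairs, giving 6 + 2 = 8 stereoisomers in total.

8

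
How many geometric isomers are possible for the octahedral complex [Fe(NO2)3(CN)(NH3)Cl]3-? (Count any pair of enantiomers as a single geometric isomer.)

Systematic placement gives 4 geometric isomers: NO2 mer (3 arrangements); NO2 fac (chiral).

4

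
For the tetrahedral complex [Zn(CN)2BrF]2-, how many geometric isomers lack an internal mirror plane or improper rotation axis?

0

In a tetrahedral complex all four positions are equivalent and every pair of ligands is adjacent — there is no cis/trans distinction.
Only one geometric arrangement is possible.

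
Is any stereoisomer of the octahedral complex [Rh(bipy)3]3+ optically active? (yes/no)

yes

Each bipy is bidentate and must span two cis positions.
Only one geometric arrangement is possible; it has no improper symmetry element, so it exists as a pair of enantiomers (2 stereoisomers).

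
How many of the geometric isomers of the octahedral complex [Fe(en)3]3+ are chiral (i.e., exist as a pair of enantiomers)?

1

In an octahedral complex each vertex has one trans partner and four cis neighbours.
Each en is bidentate and must span two cis positions.
Only one geometric arrangement is possible; it has no improper symmetry element, so it exists as a pair of enantiomers (2 stereoisomers).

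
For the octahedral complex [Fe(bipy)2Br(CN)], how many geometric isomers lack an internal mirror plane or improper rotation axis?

1

Each bipy is bidentate and must span two cis positions.
The distinct arrangements are (2 in all): Br and CN mutually trans; Br and CN mutually cis (chiral).
One of these lacks any improper symmetry element and so occurs as an enantiomeric pair, giving 2 + 1 = 3 stereoisomers in total.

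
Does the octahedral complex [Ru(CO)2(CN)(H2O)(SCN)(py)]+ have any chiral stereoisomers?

yes

The six octahedral sites form three mutually perpendicular trans pairs.
Exhaustive case analysis gives 9 geometric isomers.
Of these, 6 lack any improper symmetry element and so occur as enantiomeric pairs, giving 9 + 6 = 15 stereoisomers in total.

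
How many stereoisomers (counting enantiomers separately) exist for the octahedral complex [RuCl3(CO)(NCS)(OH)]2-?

In an octahedral complex each vertex has one trans partner and four cis neighbours.
There are 4 geometric isomers: Cl mer (3 arrangements); Cl fac (chiral).
One of these lacks any improper symmetry element and so occurs as an enantiomeric pair, giving 4 + 1 = 5 stereoisomers in total.

5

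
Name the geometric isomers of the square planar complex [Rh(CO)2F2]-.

In a square planar complex each vertex has one trans partner and two cis neighbours.
The distinct arrangements are (2 in all): CO cis; CO trans.

cis and trans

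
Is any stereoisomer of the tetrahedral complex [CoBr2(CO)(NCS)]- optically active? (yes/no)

no

In a tetrahedral complex all four positions are equivalent and every pair of ligands is adjacent — there is no cis/trans distinction.
Only one geometric arrangement is possible.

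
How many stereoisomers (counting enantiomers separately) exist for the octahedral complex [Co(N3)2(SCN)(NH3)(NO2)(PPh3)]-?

Exhaustive case analysis gives 9 geometric isomers.
Of these, 6 lack any improper symmetry element and so occur as enantiomeric pairs, giving 9 + 6 = 15 stereoisomers in total.

15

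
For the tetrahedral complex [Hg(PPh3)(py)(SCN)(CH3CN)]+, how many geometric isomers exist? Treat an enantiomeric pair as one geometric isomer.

All four vertices of a tetrahedron are equivalent and mutually adjacent, so cis/trans isomerism cannot arise.
Only one geometric arrangement is possible; it has no improper symmetry element, so it exists as a pair of enantiomers (2 stereoisomers).

1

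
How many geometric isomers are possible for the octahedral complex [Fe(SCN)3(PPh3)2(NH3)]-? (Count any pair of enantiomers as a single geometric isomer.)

Working through the distinct placements yields 3 geometric isomers: SCN mer, PPh3 cis; SCN mer, PPh3 trans; SCN fac, PPh3 cis.

3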